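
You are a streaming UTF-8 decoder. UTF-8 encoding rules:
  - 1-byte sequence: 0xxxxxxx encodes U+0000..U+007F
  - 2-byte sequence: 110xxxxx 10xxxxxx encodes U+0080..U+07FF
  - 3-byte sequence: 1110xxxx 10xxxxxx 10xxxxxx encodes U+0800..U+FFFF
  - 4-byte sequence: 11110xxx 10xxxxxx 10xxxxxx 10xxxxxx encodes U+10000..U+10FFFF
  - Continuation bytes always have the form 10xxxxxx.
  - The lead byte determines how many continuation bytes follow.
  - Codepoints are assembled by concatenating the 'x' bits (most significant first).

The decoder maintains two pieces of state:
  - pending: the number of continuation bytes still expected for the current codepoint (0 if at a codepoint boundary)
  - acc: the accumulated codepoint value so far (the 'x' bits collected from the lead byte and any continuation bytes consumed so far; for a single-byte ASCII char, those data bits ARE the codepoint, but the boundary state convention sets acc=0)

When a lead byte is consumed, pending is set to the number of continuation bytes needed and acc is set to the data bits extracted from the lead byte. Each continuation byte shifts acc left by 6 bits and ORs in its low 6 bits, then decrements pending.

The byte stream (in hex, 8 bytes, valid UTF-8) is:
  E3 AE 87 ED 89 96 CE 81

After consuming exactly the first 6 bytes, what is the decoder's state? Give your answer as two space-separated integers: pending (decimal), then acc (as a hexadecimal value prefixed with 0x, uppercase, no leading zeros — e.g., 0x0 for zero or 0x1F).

Byte[0]=E3: 3-byte lead. pending=2, acc=0x3
Byte[1]=AE: continuation. acc=(acc<<6)|0x2E=0xEE, pending=1
Byte[2]=87: continuation. acc=(acc<<6)|0x07=0x3B87, pending=0
Byte[3]=ED: 3-byte lead. pending=2, acc=0xD
Byte[4]=89: continuation. acc=(acc<<6)|0x09=0x349, pending=1
Byte[5]=96: continuation. acc=(acc<<6)|0x16=0xD256, pending=0

Answer: 0 0xD256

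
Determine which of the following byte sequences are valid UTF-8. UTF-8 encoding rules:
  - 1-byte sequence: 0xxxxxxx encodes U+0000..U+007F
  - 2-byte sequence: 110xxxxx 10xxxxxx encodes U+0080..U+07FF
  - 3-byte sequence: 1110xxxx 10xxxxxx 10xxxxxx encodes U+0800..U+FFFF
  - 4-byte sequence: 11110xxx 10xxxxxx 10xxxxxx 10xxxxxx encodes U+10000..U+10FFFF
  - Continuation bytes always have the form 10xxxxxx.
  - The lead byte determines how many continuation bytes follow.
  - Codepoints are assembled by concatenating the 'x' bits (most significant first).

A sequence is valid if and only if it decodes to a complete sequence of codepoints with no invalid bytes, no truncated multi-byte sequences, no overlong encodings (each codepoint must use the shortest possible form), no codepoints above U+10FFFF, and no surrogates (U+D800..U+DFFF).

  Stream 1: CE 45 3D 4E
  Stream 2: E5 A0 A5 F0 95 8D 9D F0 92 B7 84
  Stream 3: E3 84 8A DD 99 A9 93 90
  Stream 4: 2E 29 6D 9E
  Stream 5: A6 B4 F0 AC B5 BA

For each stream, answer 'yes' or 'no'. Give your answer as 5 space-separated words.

Answer: no yes no no no

Derivation:
Stream 1: error at byte offset 1. INVALID
Stream 2: decodes cleanly. VALID
Stream 3: error at byte offset 5. INVALID
Stream 4: error at byte offset 3. INVALID
Stream 5: error at byte offset 0. INVALID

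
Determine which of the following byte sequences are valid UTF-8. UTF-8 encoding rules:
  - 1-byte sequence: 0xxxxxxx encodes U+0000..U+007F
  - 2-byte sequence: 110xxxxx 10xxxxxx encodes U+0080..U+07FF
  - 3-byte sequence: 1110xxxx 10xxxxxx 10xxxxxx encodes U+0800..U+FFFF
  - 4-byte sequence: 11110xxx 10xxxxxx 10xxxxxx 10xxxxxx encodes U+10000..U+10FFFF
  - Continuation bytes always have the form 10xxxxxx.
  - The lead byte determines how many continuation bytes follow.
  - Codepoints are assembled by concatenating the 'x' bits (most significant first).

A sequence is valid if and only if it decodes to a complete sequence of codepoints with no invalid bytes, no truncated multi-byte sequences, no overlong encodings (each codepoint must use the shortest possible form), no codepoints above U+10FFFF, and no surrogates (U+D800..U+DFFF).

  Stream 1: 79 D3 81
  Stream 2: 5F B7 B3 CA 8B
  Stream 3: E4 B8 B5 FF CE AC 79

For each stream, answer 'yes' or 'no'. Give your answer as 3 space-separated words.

Answer: yes no no

Derivation:
Stream 1: decodes cleanly. VALID
Stream 2: error at byte offset 1. INVALID
Stream 3: error at byte offset 3. INVALID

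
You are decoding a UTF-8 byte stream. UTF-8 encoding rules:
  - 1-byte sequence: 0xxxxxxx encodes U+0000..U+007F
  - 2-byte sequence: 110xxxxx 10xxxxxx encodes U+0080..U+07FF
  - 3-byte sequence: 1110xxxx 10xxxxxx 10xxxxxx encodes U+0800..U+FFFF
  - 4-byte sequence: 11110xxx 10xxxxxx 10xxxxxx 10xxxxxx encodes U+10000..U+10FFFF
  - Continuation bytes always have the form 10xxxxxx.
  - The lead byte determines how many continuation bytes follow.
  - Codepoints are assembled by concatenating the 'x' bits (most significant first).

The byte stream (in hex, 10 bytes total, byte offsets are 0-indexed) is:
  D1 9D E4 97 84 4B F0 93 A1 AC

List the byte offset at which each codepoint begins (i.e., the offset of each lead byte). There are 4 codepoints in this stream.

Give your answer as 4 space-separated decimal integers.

Answer: 0 2 5 6

Derivation:
Byte[0]=D1: 2-byte lead, need 1 cont bytes. acc=0x11
Byte[1]=9D: continuation. acc=(acc<<6)|0x1D=0x45D
Completed: cp=U+045D (starts at byte 0)
Byte[2]=E4: 3-byte lead, need 2 cont bytes. acc=0x4
Byte[3]=97: continuation. acc=(acc<<6)|0x17=0x117
Byte[4]=84: continuation. acc=(acc<<6)|0x04=0x45C4
Completed: cp=U+45C4 (starts at byte 2)
Byte[5]=4B: 1-byte ASCII. cp=U+004B
Byte[6]=F0: 4-byte lead, need 3 cont bytes. acc=0x0
Byte[7]=93: continuation. acc=(acc<<6)|0x13=0x13
Byte[8]=A1: continuation. acc=(acc<<6)|0x21=0x4E1
Byte[9]=AC: continuation. acc=(acc<<6)|0x2C=0x1386C
Completed: cp=U+1386C (starts at byte 6)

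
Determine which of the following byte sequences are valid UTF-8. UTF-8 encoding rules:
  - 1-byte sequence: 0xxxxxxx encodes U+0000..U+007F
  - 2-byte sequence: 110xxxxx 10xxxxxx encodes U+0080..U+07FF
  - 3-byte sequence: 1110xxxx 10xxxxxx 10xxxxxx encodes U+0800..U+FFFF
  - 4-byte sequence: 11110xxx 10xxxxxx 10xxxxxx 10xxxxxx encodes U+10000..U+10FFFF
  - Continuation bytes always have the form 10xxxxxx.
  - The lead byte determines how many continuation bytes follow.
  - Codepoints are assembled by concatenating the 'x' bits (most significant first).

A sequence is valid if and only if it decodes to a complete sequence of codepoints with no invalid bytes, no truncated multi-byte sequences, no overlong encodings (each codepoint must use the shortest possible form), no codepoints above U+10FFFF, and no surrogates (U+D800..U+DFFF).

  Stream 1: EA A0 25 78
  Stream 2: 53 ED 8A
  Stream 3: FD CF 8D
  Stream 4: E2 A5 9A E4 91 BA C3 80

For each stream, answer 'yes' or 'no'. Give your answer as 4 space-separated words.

Answer: no no no yes

Derivation:
Stream 1: error at byte offset 2. INVALID
Stream 2: error at byte offset 3. INVALID
Stream 3: error at byte offset 0. INVALID
Stream 4: decodes cleanly. VALID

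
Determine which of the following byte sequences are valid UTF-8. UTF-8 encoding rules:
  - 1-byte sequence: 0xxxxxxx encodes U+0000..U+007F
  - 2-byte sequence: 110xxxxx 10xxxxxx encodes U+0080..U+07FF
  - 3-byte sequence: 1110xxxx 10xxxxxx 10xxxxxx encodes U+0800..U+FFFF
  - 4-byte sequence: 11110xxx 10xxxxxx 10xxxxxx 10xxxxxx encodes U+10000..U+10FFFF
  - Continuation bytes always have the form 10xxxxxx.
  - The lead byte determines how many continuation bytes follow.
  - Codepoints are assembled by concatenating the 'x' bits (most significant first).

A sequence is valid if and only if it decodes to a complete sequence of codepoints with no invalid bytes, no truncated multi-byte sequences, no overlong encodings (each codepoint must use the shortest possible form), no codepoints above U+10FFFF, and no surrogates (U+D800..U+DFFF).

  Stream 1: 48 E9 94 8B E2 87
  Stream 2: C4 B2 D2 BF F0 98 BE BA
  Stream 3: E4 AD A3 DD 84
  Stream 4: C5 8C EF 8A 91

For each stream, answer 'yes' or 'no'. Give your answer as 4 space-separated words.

Stream 1: error at byte offset 6. INVALID
Stream 2: decodes cleanly. VALID
Stream 3: decodes cleanly. VALID
Stream 4: decodes cleanly. VALID

Answer: no yes yes yes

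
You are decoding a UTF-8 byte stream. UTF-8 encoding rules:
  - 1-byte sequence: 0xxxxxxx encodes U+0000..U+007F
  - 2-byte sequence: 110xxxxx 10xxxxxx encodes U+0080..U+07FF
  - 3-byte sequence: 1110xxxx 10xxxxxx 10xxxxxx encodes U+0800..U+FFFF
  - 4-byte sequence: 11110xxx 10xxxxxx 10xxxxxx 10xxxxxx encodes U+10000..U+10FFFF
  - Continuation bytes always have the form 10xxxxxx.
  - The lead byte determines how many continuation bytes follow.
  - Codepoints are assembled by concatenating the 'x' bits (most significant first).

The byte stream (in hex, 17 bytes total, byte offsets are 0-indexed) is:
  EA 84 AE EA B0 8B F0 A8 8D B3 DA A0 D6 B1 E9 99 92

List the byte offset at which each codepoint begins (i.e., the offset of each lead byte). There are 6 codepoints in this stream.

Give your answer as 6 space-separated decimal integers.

Answer: 0 3 6 10 12 14

Derivation:
Byte[0]=EA: 3-byte lead, need 2 cont bytes. acc=0xA
Byte[1]=84: continuation. acc=(acc<<6)|0x04=0x284
Byte[2]=AE: continuation. acc=(acc<<6)|0x2E=0xA12E
Completed: cp=U+A12E (starts at byte 0)
Byte[3]=EA: 3-byte lead, need 2 cont bytes. acc=0xA
Byte[4]=B0: continuation. acc=(acc<<6)|0x30=0x2B0
Byte[5]=8B: continuation. acc=(acc<<6)|0x0B=0xAC0B
Completed: cp=U+AC0B (starts at byte 3)
Byte[6]=F0: 4-byte lead, need 3 cont bytes. acc=0x0
Byte[7]=A8: continuation. acc=(acc<<6)|0x28=0x28
Byte[8]=8D: continuation. acc=(acc<<6)|0x0D=0xA0D
Byte[9]=B3: continuation. acc=(acc<<6)|0x33=0x28373
Completed: cp=U+28373 (starts at byte 6)
Byte[10]=DA: 2-byte lead, need 1 cont bytes. acc=0x1A
Byte[11]=A0: continuation. acc=(acc<<6)|0x20=0x6A0
Completed: cp=U+06A0 (starts at byte 10)
Byte[12]=D6: 2-byte lead, need 1 cont bytes. acc=0x16
Byte[13]=B1: continuation. acc=(acc<<6)|0x31=0x5B1
Completed: cp=U+05B1 (starts at byte 12)
Byte[14]=E9: 3-byte lead, need 2 cont bytes. acc=0x9
Byte[15]=99: continuation. acc=(acc<<6)|0x19=0x259
Byte[16]=92: continuation. acc=(acc<<6)|0x12=0x9652
Completed: cp=U+9652 (starts at byte 14)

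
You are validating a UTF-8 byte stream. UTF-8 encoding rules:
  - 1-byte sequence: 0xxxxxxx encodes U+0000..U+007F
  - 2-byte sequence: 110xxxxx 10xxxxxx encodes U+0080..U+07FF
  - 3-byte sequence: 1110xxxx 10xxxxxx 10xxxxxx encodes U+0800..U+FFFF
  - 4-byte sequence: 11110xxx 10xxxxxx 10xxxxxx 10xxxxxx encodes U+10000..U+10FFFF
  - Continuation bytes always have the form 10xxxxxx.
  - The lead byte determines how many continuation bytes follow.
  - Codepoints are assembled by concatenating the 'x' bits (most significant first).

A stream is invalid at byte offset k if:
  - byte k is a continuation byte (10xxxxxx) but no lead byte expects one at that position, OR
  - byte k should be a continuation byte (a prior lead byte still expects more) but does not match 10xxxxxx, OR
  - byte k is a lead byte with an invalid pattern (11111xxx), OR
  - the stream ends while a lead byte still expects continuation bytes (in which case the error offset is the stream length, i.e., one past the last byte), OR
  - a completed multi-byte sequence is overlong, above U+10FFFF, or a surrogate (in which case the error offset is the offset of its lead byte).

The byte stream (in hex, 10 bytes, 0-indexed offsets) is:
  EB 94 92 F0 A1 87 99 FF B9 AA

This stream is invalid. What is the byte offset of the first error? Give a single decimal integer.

Answer: 7

Derivation:
Byte[0]=EB: 3-byte lead, need 2 cont bytes. acc=0xB
Byte[1]=94: continuation. acc=(acc<<6)|0x14=0x2D4
Byte[2]=92: continuation. acc=(acc<<6)|0x12=0xB512
Completed: cp=U+B512 (starts at byte 0)
Byte[3]=F0: 4-byte lead, need 3 cont bytes. acc=0x0
Byte[4]=A1: continuation. acc=(acc<<6)|0x21=0x21
Byte[5]=87: continuation. acc=(acc<<6)|0x07=0x847
Byte[6]=99: continuation. acc=(acc<<6)|0x19=0x211D9
Completed: cp=U+211D9 (starts at byte 3)
Byte[7]=FF: INVALID lead byte (not 0xxx/110x/1110/11110)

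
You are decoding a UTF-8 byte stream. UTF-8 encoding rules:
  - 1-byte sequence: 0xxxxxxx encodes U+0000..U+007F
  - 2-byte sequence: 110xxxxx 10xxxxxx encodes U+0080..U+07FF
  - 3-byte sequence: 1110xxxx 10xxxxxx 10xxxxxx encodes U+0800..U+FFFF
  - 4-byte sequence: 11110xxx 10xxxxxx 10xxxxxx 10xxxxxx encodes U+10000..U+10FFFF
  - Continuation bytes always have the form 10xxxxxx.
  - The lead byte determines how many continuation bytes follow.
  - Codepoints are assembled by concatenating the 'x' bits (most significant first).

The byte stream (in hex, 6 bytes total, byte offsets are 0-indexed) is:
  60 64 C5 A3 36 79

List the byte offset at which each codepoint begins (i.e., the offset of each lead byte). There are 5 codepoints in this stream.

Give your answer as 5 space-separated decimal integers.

Byte[0]=60: 1-byte ASCII. cp=U+0060
Byte[1]=64: 1-byte ASCII. cp=U+0064
Byte[2]=C5: 2-byte lead, need 1 cont bytes. acc=0x5
Byte[3]=A3: continuation. acc=(acc<<6)|0x23=0x163
Completed: cp=U+0163 (starts at byte 2)
Byte[4]=36: 1-byte ASCII. cp=U+0036
Byte[5]=79: 1-byte ASCII. cp=U+0079

Answer: 0 1 2 4 5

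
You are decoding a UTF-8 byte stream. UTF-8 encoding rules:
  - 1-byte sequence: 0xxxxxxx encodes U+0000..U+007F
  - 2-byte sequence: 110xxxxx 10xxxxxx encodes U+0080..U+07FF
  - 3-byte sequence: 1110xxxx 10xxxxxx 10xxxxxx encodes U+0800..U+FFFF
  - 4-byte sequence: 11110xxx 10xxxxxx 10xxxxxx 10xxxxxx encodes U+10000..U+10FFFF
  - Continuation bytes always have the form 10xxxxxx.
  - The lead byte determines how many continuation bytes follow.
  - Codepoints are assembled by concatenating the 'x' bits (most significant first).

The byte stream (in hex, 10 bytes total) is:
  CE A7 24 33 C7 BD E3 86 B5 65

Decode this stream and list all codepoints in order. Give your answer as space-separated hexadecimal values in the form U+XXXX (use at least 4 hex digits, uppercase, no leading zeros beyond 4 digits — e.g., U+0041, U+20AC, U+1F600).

Byte[0]=CE: 2-byte lead, need 1 cont bytes. acc=0xE
Byte[1]=A7: continuation. acc=(acc<<6)|0x27=0x3A7
Completed: cp=U+03A7 (starts at byte 0)
Byte[2]=24: 1-byte ASCII. cp=U+0024
Byte[3]=33: 1-byte ASCII. cp=U+0033
Byte[4]=C7: 2-byte lead, need 1 cont bytes. acc=0x7
Byte[5]=BD: continuation. acc=(acc<<6)|0x3D=0x1FD
Completed: cp=U+01FD (starts at byte 4)
Byte[6]=E3: 3-byte lead, need 2 cont bytes. acc=0x3
Byte[7]=86: continuation. acc=(acc<<6)|0x06=0xC6
Byte[8]=B5: continuation. acc=(acc<<6)|0x35=0x31B5
Completed: cp=U+31B5 (starts at byte 6)
Byte[9]=65: 1-byte ASCII. cp=U+0065

Answer: U+03A7 U+0024 U+0033 U+01FD U+31B5 U+0065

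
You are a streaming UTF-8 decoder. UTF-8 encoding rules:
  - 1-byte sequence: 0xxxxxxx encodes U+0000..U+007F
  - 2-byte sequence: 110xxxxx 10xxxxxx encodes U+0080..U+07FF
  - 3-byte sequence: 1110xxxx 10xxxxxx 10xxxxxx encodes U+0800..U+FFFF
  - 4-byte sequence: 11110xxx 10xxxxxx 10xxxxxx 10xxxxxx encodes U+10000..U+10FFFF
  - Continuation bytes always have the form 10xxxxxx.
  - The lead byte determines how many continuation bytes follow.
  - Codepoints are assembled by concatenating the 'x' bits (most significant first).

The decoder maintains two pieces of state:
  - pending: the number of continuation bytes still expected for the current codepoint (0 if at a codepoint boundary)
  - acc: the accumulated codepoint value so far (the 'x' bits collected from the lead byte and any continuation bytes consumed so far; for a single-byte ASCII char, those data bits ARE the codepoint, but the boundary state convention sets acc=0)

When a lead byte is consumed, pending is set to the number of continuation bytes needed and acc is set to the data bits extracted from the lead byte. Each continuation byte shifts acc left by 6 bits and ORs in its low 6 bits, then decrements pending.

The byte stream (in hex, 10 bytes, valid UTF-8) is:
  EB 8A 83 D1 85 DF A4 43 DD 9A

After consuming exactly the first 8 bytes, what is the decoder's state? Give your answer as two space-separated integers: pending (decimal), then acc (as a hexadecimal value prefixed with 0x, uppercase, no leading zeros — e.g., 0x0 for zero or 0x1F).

Byte[0]=EB: 3-byte lead. pending=2, acc=0xB
Byte[1]=8A: continuation. acc=(acc<<6)|0x0A=0x2CA, pending=1
Byte[2]=83: continuation. acc=(acc<<6)|0x03=0xB283, pending=0
Byte[3]=D1: 2-byte lead. pending=1, acc=0x11
Byte[4]=85: continuation. acc=(acc<<6)|0x05=0x445, pending=0
Byte[5]=DF: 2-byte lead. pending=1, acc=0x1F
Byte[6]=A4: continuation. acc=(acc<<6)|0x24=0x7E4, pending=0
Byte[7]=43: 1-byte. pending=0, acc=0x0

Answer: 0 0x0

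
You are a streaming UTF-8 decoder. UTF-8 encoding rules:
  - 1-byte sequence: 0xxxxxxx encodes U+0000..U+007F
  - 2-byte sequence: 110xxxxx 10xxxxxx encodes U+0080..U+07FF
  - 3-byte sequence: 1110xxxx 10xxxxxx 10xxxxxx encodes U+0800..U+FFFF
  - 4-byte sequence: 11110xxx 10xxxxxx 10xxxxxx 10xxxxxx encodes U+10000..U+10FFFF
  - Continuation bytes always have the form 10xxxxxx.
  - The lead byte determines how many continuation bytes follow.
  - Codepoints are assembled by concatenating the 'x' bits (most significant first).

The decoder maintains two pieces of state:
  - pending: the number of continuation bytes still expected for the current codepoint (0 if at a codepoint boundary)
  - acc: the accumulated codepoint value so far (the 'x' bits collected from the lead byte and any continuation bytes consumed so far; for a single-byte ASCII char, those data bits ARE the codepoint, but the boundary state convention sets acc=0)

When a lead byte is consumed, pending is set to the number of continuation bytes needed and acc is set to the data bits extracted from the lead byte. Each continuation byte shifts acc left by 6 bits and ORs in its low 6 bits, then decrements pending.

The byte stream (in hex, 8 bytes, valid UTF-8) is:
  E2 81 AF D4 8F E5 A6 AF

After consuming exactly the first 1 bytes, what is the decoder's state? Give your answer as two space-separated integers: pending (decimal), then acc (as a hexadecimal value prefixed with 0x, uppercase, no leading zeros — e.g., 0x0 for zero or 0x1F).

Answer: 2 0x2

Derivation:
Byte[0]=E2: 3-byte lead. pending=2, acc=0x2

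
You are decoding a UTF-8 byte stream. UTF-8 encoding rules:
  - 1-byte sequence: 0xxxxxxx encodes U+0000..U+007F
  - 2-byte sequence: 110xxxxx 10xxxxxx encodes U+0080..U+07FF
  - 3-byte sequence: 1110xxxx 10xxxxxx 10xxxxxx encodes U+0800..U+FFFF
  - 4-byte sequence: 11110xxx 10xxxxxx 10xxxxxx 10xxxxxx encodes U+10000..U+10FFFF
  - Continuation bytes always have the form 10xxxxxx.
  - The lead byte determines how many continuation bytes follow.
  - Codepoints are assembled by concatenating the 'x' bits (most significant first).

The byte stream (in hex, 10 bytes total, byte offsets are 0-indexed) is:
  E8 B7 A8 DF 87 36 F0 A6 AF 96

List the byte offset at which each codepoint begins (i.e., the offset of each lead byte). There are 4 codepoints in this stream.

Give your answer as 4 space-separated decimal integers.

Answer: 0 3 5 6

Derivation:
Byte[0]=E8: 3-byte lead, need 2 cont bytes. acc=0x8
Byte[1]=B7: continuation. acc=(acc<<6)|0x37=0x237
Byte[2]=A8: continuation. acc=(acc<<6)|0x28=0x8DE8
Completed: cp=U+8DE8 (starts at byte 0)
Byte[3]=DF: 2-byte lead, need 1 cont bytes. acc=0x1F
Byte[4]=87: continuation. acc=(acc<<6)|0x07=0x7C7
Completed: cp=U+07C7 (starts at byte 3)
Byte[5]=36: 1-byte ASCII. cp=U+0036
Byte[6]=F0: 4-byte lead, need 3 cont bytes. acc=0x0
Byte[7]=A6: continuation. acc=(acc<<6)|0x26=0x26
Byte[8]=AF: continuation. acc=(acc<<6)|0x2F=0x9AF
Byte[9]=96: continuation. acc=(acc<<6)|0x16=0x26BD6
Completed: cp=U+26BD6 (starts at byte 6)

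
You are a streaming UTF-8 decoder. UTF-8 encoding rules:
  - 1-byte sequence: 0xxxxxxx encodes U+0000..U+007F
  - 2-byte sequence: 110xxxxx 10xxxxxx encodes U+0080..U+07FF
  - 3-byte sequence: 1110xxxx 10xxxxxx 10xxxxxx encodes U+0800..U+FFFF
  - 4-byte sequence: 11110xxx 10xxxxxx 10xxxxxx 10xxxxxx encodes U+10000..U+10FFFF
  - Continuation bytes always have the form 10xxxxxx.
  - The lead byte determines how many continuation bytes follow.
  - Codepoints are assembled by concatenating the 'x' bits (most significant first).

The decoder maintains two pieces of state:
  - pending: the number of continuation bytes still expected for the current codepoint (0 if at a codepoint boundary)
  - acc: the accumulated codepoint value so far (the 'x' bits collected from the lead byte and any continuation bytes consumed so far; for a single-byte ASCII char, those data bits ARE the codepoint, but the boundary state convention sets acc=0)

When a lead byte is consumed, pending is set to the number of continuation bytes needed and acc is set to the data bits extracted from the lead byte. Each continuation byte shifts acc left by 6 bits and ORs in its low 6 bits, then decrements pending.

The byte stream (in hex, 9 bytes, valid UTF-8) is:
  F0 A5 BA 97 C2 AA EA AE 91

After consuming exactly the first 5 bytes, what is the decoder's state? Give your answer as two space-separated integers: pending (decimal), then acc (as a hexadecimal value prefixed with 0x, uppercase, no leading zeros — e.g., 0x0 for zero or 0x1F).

Answer: 1 0x2

Derivation:
Byte[0]=F0: 4-byte lead. pending=3, acc=0x0
Byte[1]=A5: continuation. acc=(acc<<6)|0x25=0x25, pending=2
Byte[2]=BA: continuation. acc=(acc<<6)|0x3A=0x97A, pending=1
Byte[3]=97: continuation. acc=(acc<<6)|0x17=0x25E97, pending=0
Byte[4]=C2: 2-byte lead. pending=1, acc=0x2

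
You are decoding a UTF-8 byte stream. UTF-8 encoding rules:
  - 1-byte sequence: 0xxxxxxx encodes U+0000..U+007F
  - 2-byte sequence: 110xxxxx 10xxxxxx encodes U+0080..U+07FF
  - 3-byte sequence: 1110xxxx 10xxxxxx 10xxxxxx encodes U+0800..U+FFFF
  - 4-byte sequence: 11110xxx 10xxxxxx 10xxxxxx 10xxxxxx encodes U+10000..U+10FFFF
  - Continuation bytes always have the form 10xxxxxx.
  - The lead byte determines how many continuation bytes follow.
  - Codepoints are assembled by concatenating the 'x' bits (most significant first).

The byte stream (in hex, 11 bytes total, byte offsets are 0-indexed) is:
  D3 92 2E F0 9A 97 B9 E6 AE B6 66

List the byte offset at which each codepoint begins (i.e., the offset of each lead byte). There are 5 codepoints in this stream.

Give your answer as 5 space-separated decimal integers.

Byte[0]=D3: 2-byte lead, need 1 cont bytes. acc=0x13
Byte[1]=92: continuation. acc=(acc<<6)|0x12=0x4D2
Completed: cp=U+04D2 (starts at byte 0)
Byte[2]=2E: 1-byte ASCII. cp=U+002E
Byte[3]=F0: 4-byte lead, need 3 cont bytes. acc=0x0
Byte[4]=9A: continuation. acc=(acc<<6)|0x1A=0x1A
Byte[5]=97: continuation. acc=(acc<<6)|0x17=0x697
Byte[6]=B9: continuation. acc=(acc<<6)|0x39=0x1A5F9
Completed: cp=U+1A5F9 (starts at byte 3)
Byte[7]=E6: 3-byte lead, need 2 cont bytes. acc=0x6
Byte[8]=AE: continuation. acc=(acc<<6)|0x2E=0x1AE
Byte[9]=B6: continuation. acc=(acc<<6)|0x36=0x6BB6
Completed: cp=U+6BB6 (starts at byte 7)
Byte[10]=66: 1-byte ASCII. cp=U+0066

Answer: 0 2 3 7 10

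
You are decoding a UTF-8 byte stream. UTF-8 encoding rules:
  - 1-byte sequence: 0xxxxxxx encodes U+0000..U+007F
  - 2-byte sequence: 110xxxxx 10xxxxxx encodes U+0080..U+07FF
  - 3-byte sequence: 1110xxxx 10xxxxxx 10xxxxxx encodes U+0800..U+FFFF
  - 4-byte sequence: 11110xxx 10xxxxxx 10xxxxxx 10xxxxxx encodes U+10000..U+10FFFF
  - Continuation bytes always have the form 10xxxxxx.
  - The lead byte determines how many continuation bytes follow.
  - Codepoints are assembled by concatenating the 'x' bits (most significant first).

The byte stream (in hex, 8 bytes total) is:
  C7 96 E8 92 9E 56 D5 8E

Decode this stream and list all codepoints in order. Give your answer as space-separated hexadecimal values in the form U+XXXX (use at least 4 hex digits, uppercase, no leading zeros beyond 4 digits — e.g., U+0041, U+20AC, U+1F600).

Byte[0]=C7: 2-byte lead, need 1 cont bytes. acc=0x7
Byte[1]=96: continuation. acc=(acc<<6)|0x16=0x1D6
Completed: cp=U+01D6 (starts at byte 0)
Byte[2]=E8: 3-byte lead, need 2 cont bytes. acc=0x8
Byte[3]=92: continuation. acc=(acc<<6)|0x12=0x212
Byte[4]=9E: continuation. acc=(acc<<6)|0x1E=0x849E
Completed: cp=U+849E (starts at byte 2)
Byte[5]=56: 1-byte ASCII. cp=U+0056
Byte[6]=D5: 2-byte lead, need 1 cont bytes. acc=0x15
Byte[7]=8E: continuation. acc=(acc<<6)|0x0E=0x54E
Completed: cp=U+054E (starts at byte 6)

Answer: U+01D6 U+849E U+0056 U+054E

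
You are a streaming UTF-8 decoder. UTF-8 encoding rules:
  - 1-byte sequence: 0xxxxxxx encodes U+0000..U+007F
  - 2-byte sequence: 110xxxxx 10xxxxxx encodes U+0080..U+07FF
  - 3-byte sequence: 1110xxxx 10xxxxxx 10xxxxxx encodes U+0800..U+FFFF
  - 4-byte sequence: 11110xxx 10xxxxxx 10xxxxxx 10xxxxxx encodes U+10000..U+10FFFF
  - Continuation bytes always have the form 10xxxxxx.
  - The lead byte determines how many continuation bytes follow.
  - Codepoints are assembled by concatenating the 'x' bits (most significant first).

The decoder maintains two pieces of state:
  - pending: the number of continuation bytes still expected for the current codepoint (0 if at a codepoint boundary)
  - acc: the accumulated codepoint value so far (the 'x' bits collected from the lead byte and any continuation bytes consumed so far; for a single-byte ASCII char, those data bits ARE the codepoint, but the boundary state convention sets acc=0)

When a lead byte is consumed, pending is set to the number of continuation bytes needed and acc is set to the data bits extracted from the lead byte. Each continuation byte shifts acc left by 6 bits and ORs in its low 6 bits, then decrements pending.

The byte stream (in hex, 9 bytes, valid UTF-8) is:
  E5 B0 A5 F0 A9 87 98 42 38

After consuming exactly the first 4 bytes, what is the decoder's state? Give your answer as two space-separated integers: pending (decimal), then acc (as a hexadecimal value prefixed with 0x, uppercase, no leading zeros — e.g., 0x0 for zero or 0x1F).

Byte[0]=E5: 3-byte lead. pending=2, acc=0x5
Byte[1]=B0: continuation. acc=(acc<<6)|0x30=0x170, pending=1
Byte[2]=A5: continuation. acc=(acc<<6)|0x25=0x5C25, pending=0
Byte[3]=F0: 4-byte lead. pending=3, acc=0x0

Answer: 3 0x0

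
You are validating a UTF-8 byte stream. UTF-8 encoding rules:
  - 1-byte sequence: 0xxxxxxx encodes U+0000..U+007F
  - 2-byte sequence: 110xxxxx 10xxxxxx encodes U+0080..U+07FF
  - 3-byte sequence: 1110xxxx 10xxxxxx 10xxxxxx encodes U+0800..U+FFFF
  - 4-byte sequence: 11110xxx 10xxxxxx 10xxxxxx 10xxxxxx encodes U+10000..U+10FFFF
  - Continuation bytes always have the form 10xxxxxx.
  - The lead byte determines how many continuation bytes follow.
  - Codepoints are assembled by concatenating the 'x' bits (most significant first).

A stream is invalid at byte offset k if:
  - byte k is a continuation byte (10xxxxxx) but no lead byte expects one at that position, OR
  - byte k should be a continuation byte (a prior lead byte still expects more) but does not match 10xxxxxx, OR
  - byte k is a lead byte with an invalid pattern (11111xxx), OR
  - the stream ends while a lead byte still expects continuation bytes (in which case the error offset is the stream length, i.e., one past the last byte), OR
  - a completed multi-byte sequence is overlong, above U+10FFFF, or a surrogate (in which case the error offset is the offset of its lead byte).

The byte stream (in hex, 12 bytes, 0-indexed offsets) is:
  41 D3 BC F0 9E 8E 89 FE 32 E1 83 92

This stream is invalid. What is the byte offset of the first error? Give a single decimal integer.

Answer: 7

Derivation:
Byte[0]=41: 1-byte ASCII. cp=U+0041
Byte[1]=D3: 2-byte lead, need 1 cont bytes. acc=0x13
Byte[2]=BC: continuation. acc=(acc<<6)|0x3C=0x4FC
Completed: cp=U+04FC (starts at byte 1)
Byte[3]=F0: 4-byte lead, need 3 cont bytes. acc=0x0
Byte[4]=9E: continuation. acc=(acc<<6)|0x1E=0x1E
Byte[5]=8E: continuation. acc=(acc<<6)|0x0E=0x78E
Byte[6]=89: continuation. acc=(acc<<6)|0x09=0x1E389
Completed: cp=U+1E389 (starts at byte 3)
Byte[7]=FE: INVALID lead byte (not 0xxx/110x/1110/11110)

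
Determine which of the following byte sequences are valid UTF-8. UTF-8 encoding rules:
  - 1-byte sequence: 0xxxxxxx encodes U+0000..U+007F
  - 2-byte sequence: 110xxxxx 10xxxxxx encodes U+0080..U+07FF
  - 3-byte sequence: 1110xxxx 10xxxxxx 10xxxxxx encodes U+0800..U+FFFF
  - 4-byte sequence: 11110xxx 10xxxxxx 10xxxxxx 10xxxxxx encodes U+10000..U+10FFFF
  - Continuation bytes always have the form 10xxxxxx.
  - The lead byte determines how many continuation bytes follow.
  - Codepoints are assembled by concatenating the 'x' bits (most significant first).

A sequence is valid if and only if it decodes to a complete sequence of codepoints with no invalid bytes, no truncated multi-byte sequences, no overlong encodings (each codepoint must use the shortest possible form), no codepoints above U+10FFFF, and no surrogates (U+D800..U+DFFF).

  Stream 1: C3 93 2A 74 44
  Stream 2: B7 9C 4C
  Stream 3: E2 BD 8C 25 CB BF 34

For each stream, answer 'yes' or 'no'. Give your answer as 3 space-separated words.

Stream 1: decodes cleanly. VALID
Stream 2: error at byte offset 0. INVALID
Stream 3: decodes cleanly. VALID

Answer: yes no yes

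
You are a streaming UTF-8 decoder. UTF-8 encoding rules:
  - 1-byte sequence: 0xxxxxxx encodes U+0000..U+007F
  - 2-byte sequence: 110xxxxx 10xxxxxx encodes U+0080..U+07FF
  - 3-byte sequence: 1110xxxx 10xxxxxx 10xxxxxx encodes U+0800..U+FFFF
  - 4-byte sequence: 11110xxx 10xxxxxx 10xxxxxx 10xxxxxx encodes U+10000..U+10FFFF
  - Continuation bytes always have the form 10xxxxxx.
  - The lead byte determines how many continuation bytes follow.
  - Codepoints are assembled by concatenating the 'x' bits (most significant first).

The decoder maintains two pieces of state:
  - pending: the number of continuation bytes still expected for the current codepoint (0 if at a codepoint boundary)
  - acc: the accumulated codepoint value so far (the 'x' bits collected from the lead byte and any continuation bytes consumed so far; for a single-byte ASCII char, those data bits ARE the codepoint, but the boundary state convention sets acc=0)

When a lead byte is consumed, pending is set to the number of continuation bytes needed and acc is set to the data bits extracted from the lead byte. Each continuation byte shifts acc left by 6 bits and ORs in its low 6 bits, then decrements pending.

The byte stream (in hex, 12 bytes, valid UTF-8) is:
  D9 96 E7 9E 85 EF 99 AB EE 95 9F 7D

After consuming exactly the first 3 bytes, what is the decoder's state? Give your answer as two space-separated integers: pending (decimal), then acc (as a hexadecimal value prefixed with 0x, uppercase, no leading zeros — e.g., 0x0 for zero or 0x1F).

Byte[0]=D9: 2-byte lead. pending=1, acc=0x19
Byte[1]=96: continuation. acc=(acc<<6)|0x16=0x656, pending=0
Byte[2]=E7: 3-byte lead. pending=2, acc=0x7

Answer: 2 0x7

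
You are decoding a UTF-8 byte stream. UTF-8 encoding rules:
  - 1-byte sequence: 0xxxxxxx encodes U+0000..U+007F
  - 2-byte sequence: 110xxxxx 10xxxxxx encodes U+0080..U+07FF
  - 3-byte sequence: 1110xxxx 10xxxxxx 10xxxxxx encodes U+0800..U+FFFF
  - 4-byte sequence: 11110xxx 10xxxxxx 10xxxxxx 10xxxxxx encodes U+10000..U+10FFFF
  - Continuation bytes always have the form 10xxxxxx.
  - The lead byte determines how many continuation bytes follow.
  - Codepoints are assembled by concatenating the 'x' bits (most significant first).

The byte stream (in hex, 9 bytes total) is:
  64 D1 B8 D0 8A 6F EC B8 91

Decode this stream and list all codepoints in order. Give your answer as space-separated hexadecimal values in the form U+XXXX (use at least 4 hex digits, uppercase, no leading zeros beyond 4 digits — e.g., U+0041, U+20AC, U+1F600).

Byte[0]=64: 1-byte ASCII. cp=U+0064
Byte[1]=D1: 2-byte lead, need 1 cont bytes. acc=0x11
Byte[2]=B8: continuation. acc=(acc<<6)|0x38=0x478
Completed: cp=U+0478 (starts at byte 1)
Byte[3]=D0: 2-byte lead, need 1 cont bytes. acc=0x10
Byte[4]=8A: continuation. acc=(acc<<6)|0x0A=0x40A
Completed: cp=U+040A (starts at byte 3)
Byte[5]=6F: 1-byte ASCII. cp=U+006F
Byte[6]=EC: 3-byte lead, need 2 cont bytes. acc=0xC
Byte[7]=B8: continuation. acc=(acc<<6)|0x38=0x338
Byte[8]=91: continuation. acc=(acc<<6)|0x11=0xCE11
Completed: cp=U+CE11 (starts at byte 6)

Answer: U+0064 U+0478 U+040A U+006F U+CE11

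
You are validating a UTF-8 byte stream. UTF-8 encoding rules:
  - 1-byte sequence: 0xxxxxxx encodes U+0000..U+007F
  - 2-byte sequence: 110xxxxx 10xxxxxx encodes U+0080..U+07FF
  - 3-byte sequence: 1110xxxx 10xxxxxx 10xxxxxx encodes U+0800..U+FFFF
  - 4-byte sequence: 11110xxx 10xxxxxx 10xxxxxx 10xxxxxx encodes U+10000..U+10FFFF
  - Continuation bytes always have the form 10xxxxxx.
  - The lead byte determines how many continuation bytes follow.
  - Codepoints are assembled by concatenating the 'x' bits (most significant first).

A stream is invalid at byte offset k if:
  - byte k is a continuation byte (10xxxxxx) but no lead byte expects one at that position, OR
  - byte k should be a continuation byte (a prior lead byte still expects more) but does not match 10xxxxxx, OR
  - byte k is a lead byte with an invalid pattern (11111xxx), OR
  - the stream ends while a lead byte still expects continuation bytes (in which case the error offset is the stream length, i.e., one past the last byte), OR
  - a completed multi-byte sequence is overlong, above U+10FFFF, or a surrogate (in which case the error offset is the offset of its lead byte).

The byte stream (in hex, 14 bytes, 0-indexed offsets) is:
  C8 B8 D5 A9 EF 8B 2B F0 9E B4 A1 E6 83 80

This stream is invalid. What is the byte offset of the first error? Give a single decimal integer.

Byte[0]=C8: 2-byte lead, need 1 cont bytes. acc=0x8
Byte[1]=B8: continuation. acc=(acc<<6)|0x38=0x238
Completed: cp=U+0238 (starts at byte 0)
Byte[2]=D5: 2-byte lead, need 1 cont bytes. acc=0x15
Byte[3]=A9: continuation. acc=(acc<<6)|0x29=0x569
Completed: cp=U+0569 (starts at byte 2)
Byte[4]=EF: 3-byte lead, need 2 cont bytes. acc=0xF
Byte[5]=8B: continuation. acc=(acc<<6)|0x0B=0x3CB
Byte[6]=2B: expected 10xxxxxx continuation. INVALID

Answer: 6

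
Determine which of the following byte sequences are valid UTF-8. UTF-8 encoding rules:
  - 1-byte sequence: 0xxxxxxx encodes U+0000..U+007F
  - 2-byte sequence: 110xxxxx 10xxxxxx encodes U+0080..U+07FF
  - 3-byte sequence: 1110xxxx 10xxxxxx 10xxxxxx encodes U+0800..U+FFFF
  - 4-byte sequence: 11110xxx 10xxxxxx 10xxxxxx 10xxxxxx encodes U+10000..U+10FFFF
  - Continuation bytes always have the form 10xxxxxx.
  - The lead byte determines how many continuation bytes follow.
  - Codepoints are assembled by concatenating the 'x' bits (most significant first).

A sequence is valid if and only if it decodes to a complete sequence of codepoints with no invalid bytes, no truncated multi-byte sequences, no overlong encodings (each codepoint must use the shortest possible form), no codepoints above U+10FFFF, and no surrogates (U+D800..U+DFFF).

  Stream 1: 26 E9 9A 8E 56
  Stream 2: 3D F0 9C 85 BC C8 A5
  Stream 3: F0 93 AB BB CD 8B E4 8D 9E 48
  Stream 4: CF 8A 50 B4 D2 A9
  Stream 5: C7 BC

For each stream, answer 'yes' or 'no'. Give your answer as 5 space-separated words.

Answer: yes yes yes no yes

Derivation:
Stream 1: decodes cleanly. VALID
Stream 2: decodes cleanly. VALID
Stream 3: decodes cleanly. VALID
Stream 4: error at byte offset 3. INVALID
Stream 5: decodes cleanly. VALID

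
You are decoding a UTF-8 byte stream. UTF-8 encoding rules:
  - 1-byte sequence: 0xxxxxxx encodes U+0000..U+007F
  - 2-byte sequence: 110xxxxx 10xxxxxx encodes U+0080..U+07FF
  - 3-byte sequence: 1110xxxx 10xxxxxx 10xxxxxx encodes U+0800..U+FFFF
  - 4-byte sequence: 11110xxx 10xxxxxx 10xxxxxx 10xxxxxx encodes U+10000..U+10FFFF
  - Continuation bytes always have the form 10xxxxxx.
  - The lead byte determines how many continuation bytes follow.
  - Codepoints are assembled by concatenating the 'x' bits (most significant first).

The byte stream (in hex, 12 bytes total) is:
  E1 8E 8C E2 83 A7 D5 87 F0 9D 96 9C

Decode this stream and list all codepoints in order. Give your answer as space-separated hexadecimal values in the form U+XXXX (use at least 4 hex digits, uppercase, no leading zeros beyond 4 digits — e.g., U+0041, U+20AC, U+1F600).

Answer: U+138C U+20E7 U+0547 U+1D59C

Derivation:
Byte[0]=E1: 3-byte lead, need 2 cont bytes. acc=0x1
Byte[1]=8E: continuation. acc=(acc<<6)|0x0E=0x4E
Byte[2]=8C: continuation. acc=(acc<<6)|0x0C=0x138C
Completed: cp=U+138C (starts at byte 0)
Byte[3]=E2: 3-byte lead, need 2 cont bytes. acc=0x2
Byte[4]=83: continuation. acc=(acc<<6)|0x03=0x83
Byte[5]=A7: continuation. acc=(acc<<6)|0x27=0x20E7
Completed: cp=U+20E7 (starts at byte 3)
Byte[6]=D5: 2-byte lead, need 1 cont bytes. acc=0x15
Byte[7]=87: continuation. acc=(acc<<6)|0x07=0x547
Completed: cp=U+0547 (starts at byte 6)
Byte[8]=F0: 4-byte lead, need 3 cont bytes. acc=0x0
Byte[9]=9D: continuation. acc=(acc<<6)|0x1D=0x1D
Byte[10]=96: continuation. acc=(acc<<6)|0x16=0x756
Byte[11]=9C: continuation. acc=(acc<<6)|0x1C=0x1D59C
Completed: cp=U+1D59C (starts at byte 8)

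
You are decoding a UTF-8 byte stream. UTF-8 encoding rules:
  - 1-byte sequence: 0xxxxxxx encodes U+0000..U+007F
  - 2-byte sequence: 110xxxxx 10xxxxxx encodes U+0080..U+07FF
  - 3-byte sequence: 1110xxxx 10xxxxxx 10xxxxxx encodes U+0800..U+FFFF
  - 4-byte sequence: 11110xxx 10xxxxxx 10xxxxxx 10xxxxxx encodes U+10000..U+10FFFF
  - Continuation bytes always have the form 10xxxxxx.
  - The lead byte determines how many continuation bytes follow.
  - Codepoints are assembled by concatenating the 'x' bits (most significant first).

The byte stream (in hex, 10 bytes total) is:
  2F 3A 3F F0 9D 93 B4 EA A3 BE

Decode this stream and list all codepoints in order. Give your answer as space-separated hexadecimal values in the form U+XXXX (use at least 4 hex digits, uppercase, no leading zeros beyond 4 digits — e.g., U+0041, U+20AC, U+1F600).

Byte[0]=2F: 1-byte ASCII. cp=U+002F
Byte[1]=3A: 1-byte ASCII. cp=U+003A
Byte[2]=3F: 1-byte ASCII. cp=U+003F
Byte[3]=F0: 4-byte lead, need 3 cont bytes. acc=0x0
Byte[4]=9D: continuation. acc=(acc<<6)|0x1D=0x1D
Byte[5]=93: continuation. acc=(acc<<6)|0x13=0x753
Byte[6]=B4: continuation. acc=(acc<<6)|0x34=0x1D4F4
Completed: cp=U+1D4F4 (starts at byte 3)
Byte[7]=EA: 3-byte lead, need 2 cont bytes. acc=0xA
Byte[8]=A3: continuation. acc=(acc<<6)|0x23=0x2A3
Byte[9]=BE: continuation. acc=(acc<<6)|0x3E=0xA8FE
Completed: cp=U+A8FE (starts at byte 7)

Answer: U+002F U+003A U+003F U+1D4F4 U+A8FE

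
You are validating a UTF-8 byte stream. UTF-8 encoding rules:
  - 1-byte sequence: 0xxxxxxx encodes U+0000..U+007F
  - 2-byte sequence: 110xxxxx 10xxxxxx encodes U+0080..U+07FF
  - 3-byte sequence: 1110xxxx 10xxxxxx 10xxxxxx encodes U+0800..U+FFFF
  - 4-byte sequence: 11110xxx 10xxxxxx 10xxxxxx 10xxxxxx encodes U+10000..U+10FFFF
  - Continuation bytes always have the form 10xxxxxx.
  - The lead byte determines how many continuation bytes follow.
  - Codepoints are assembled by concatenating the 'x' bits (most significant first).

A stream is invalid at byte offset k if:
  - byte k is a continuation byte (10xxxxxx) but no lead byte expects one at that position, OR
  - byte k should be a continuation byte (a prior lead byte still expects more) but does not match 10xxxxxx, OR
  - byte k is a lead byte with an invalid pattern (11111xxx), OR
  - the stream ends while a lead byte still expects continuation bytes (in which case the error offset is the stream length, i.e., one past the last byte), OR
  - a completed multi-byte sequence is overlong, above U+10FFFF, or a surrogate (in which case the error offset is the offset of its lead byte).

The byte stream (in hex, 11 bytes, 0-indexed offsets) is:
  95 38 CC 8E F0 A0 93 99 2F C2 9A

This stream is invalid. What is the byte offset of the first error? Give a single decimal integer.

Byte[0]=95: INVALID lead byte (not 0xxx/110x/1110/11110)

Answer: 0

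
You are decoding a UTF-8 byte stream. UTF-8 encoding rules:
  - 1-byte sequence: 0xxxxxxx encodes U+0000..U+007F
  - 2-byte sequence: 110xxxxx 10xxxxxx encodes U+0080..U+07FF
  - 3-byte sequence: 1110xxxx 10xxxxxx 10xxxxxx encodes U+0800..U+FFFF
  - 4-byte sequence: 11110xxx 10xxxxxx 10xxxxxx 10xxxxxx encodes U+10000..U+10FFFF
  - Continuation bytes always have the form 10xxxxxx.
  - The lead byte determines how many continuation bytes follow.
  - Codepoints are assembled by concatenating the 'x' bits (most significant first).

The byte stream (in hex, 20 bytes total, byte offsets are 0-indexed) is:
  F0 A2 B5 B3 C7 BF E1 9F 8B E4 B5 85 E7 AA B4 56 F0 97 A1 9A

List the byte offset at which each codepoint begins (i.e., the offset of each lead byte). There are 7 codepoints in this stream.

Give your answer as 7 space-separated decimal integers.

Byte[0]=F0: 4-byte lead, need 3 cont bytes. acc=0x0
Byte[1]=A2: continuation. acc=(acc<<6)|0x22=0x22
Byte[2]=B5: continuation. acc=(acc<<6)|0x35=0x8B5
Byte[3]=B3: continuation. acc=(acc<<6)|0x33=0x22D73
Completed: cp=U+22D73 (starts at byte 0)
Byte[4]=C7: 2-byte lead, need 1 cont bytes. acc=0x7
Byte[5]=BF: continuation. acc=(acc<<6)|0x3F=0x1FF
Completed: cp=U+01FF (starts at byte 4)
Byte[6]=E1: 3-byte lead, need 2 cont bytes. acc=0x1
Byte[7]=9F: continuation. acc=(acc<<6)|0x1F=0x5F
Byte[8]=8B: continuation. acc=(acc<<6)|0x0B=0x17CB
Completed: cp=U+17CB (starts at byte 6)
Byte[9]=E4: 3-byte lead, need 2 cont bytes. acc=0x4
Byte[10]=B5: continuation. acc=(acc<<6)|0x35=0x135
Byte[11]=85: continuation. acc=(acc<<6)|0x05=0x4D45
Completed: cp=U+4D45 (starts at byte 9)
Byte[12]=E7: 3-byte lead, need 2 cont bytes. acc=0x7
Byte[13]=AA: continuation. acc=(acc<<6)|0x2A=0x1EA
Byte[14]=B4: continuation. acc=(acc<<6)|0x34=0x7AB4
Completed: cp=U+7AB4 (starts at byte 12)
Byte[15]=56: 1-byte ASCII. cp=U+0056
Byte[16]=F0: 4-byte lead, need 3 cont bytes. acc=0x0
Byte[17]=97: continuation. acc=(acc<<6)|0x17=0x17
Byte[18]=A1: continuation. acc=(acc<<6)|0x21=0x5E1
Byte[19]=9A: continuation. acc=(acc<<6)|0x1A=0x1785A
Completed: cp=U+1785A (starts at byte 16)

Answer: 0 4 6 9 12 15 16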